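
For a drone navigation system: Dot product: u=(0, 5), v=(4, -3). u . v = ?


u . v = u_x*v_x + u_y*v_y = 0*4 + 5*(-3)
= 0 + (-15) = -15

-15


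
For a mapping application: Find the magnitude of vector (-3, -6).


|u| = sqrt((-3)^2 + (-6)^2) = sqrt(45) = 6.7082

6.7082


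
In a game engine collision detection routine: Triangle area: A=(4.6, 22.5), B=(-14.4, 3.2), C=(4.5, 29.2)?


Area = |x_A(y_B-y_C) + x_B(y_C-y_A) + x_C(y_A-y_B)|/2
= |(-119.6) + (-96.48) + 86.85|/2
= 129.23/2 = 64.615

64.615


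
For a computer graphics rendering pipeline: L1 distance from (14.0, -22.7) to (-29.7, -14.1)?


|14-(-29.7)| + |(-22.7)-(-14.1)| = 43.7 + 8.6 = 52.3

52.3


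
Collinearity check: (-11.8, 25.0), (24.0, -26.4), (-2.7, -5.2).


Cross product: (24-(-11.8))*((-5.2)-25) - ((-26.4)-25)*((-2.7)-(-11.8))
= -613.42

No, not collinear


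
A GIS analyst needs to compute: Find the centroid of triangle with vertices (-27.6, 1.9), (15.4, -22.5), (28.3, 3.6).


Centroid = ((x_A+x_B+x_C)/3, (y_A+y_B+y_C)/3)
= (((-27.6)+15.4+28.3)/3, (1.9+(-22.5)+3.6)/3)
= (5.3667, -5.6667)

(5.3667, -5.6667)


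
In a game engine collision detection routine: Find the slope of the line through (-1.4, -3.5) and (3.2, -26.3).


slope = (y2-y1)/(x2-x1) = ((-26.3)-(-3.5))/(3.2-(-1.4)) = (-22.8)/4.6 = -4.9565

-4.9565


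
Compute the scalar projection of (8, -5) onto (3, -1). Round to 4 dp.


u.v = 29, |v| = sqrt(10) = 3.1623
Scalar projection = u.v / |v| = 29 / sqrt(10) = 9.1706

9.1706


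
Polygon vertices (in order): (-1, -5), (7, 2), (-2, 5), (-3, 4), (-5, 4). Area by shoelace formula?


Shoelace sum: ((-1)*2 - 7*(-5)) + (7*5 - (-2)*2) + ((-2)*4 - (-3)*5) + ((-3)*4 - (-5)*4) + ((-5)*(-5) - (-1)*4)
= 116
Area = |116|/2 = 58

58


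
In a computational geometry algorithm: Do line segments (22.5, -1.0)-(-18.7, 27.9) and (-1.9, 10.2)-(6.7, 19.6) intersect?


Cross products: d1=-325.68, d2=310.14, d3=243.72, d4=-392.1
d1*d2 < 0 and d3*d4 < 0? yes

Yes, they intersect


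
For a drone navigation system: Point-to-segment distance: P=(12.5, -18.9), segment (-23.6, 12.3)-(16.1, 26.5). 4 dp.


Project P onto AB: t = 0.557 (clamped to [0,1])
Closest point on segment: (-1.4886, 20.2089)
Distance: 41.5353

41.5353


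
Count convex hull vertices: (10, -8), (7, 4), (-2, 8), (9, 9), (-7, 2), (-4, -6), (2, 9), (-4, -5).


Convex hull vertices (CCW): (-7, 2), (-4, -6), (10, -8), (9, 9), (2, 9), (-2, 8)
Count = 6

6


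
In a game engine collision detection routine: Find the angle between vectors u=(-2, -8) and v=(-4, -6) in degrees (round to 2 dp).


u.v = 56, |u| = sqrt(68) = 8.2462, |v| = sqrt(52) = 7.2111
cos(theta) = u.v/(|u||v|) = 56/sqrt(3536) = 0.941742
theta = acos(0.941742) = 19.65 degrees

19.65 degrees


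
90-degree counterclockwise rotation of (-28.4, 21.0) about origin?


90° CCW: (x,y) -> (-y, x)
(-28.4,21) -> (-21, -28.4)

(-21, -28.4)


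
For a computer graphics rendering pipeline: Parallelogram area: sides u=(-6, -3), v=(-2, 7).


|u x v| = |(-6)*7 - (-3)*(-2)|
= |(-42) - 6| = 48

48


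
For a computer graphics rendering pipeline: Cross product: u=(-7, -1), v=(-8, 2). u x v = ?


u x v = u_x*v_y - u_y*v_x = (-7)*2 - (-1)*(-8)
= (-14) - 8 = -22

-22


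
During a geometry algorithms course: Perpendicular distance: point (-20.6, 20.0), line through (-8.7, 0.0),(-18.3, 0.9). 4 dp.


|cross product| = 181.29
|line direction| = sqrt(92.97) = 9.6421
Distance = 181.29/sqrt(92.97) = 18.8019

18.8019


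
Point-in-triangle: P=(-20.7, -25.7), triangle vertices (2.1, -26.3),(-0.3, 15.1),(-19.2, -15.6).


Cross products: AB x AP = 942.48, BC x BP = 144.84, CA x CP = -231.18
All same sign? no

No, outside


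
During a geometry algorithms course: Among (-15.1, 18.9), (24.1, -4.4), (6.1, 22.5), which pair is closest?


d(P0,P1) = 45.6019, d(P0,P2) = 21.5035, d(P1,P2) = 32.3668
Closest: P0 and P2

Closest pair: (-15.1, 18.9) and (6.1, 22.5), distance = 21.5035


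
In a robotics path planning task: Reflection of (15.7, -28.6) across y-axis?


Reflection over y-axis: (x,y) -> (-x,y)
(15.7, -28.6) -> (-15.7, -28.6)

(-15.7, -28.6)


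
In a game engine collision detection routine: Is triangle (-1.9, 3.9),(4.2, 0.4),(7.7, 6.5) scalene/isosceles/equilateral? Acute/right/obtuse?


Side lengths squared: AB^2=49.46, BC^2=49.46, CA^2=98.92
Sorted: [49.46, 49.46, 98.92]
By sides: Isosceles, By angles: Right

Isosceles, Right


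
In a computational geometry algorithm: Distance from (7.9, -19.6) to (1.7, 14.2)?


dx=-6.2, dy=33.8
d^2 = (-6.2)^2 + 33.8^2 = 1180.88
d = sqrt(1180.88) = 34.3639

34.3639


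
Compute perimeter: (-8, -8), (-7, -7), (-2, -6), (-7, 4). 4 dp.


Sides: (-8, -8)->(-7, -7): sqrt(2) = 1.414214, (-7, -7)->(-2, -6): sqrt(26) = 5.09902, (-2, -6)->(-7, 4): sqrt(125) = 11.18034, (-7, 4)->(-8, -8): sqrt(145) = 12.041595
Sum = 29.735169
Perimeter = 29.7352

29.7352


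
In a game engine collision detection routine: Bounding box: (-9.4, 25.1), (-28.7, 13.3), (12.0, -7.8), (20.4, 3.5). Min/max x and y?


x range: [-28.7, 20.4]
y range: [-7.8, 25.1]
Bounding box: (-28.7,-7.8) to (20.4,25.1)

(-28.7,-7.8) to (20.4,25.1)


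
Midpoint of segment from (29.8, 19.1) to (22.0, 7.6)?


M = ((29.8+22)/2, (19.1+7.6)/2)
= (25.9, 13.35)

(25.9, 13.35)


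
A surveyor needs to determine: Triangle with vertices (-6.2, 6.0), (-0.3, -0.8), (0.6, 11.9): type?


Side lengths squared: AB^2=81.05, BC^2=162.1, CA^2=81.05
Sorted: [81.05, 81.05, 162.1]
By sides: Isosceles, By angles: Right

Isosceles, Right


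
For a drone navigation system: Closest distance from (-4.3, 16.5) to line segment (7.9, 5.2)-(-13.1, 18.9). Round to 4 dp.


Project P onto AB: t = 0.6538 (clamped to [0,1])
Closest point on segment: (-5.8289, 14.1565)
Distance: 2.7982

2.7982


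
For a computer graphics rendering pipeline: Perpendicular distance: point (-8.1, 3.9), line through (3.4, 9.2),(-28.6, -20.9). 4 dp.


|cross product| = 176.55
|line direction| = sqrt(1930.01) = 43.9319
Distance = 176.55/sqrt(1930.01) = 4.0187

4.0187


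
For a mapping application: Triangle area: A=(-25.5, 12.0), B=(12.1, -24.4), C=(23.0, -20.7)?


Area = |x_A(y_B-y_C) + x_B(y_C-y_A) + x_C(y_A-y_B)|/2
= |94.35 + (-395.67) + 837.2|/2
= 535.88/2 = 267.94

267.94


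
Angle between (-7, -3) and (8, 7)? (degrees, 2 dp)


u.v = -77, |u| = sqrt(58) = 7.6158, |v| = sqrt(113) = 10.6301
cos(theta) = u.v/(|u||v|) = -77/sqrt(6554) = -0.951125
theta = acos(-0.951125) = 162.01 degrees

162.01 degrees


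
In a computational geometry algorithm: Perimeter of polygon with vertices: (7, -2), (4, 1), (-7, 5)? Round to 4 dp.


Sides: (7, -2)->(4, 1): sqrt(18) = 4.242641, (4, 1)->(-7, 5): sqrt(137) = 11.7047, (-7, 5)->(7, -2): sqrt(245) = 15.652476
Sum = 31.599817
Perimeter = 31.5998

31.5998


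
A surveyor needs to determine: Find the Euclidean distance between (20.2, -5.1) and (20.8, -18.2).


dx=0.6, dy=-13.1
d^2 = 0.6^2 + (-13.1)^2 = 171.97
d = sqrt(171.97) = 13.1137

13.1137


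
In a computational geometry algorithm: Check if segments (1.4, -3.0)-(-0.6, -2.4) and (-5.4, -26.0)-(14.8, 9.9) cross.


Cross products: d1=220.48, d2=304.4, d3=50.08, d4=-33.84
d1*d2 < 0 and d3*d4 < 0? no

No, they don't intersect


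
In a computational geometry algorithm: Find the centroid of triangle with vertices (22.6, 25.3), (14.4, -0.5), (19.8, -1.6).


Centroid = ((x_A+x_B+x_C)/3, (y_A+y_B+y_C)/3)
= ((22.6+14.4+19.8)/3, (25.3+(-0.5)+(-1.6))/3)
= (18.9333, 7.7333)

(18.9333, 7.7333)


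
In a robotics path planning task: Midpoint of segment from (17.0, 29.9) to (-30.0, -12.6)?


M = ((17+(-30))/2, (29.9+(-12.6))/2)
= (-6.5, 8.65)

(-6.5, 8.65)


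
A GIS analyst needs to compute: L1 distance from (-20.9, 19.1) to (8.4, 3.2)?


|(-20.9)-8.4| + |19.1-3.2| = 29.3 + 15.9 = 45.2

45.2


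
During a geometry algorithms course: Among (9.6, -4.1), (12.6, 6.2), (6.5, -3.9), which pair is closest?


d(P0,P1) = 10.728, d(P0,P2) = 3.1064, d(P1,P2) = 11.7992
Closest: P0 and P2

Closest pair: (9.6, -4.1) and (6.5, -3.9), distance = 3.1064


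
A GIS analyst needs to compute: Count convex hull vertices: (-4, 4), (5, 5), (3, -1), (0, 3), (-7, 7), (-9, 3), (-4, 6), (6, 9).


Convex hull vertices (CCW): (-9, 3), (3, -1), (5, 5), (6, 9), (-7, 7)
Count = 5

5


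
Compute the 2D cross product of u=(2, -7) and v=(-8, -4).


u x v = u_x*v_y - u_y*v_x = 2*(-4) - (-7)*(-8)
= (-8) - 56 = -64

-64


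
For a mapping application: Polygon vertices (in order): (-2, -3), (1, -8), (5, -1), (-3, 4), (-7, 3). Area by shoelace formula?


Shoelace sum: ((-2)*(-8) - 1*(-3)) + (1*(-1) - 5*(-8)) + (5*4 - (-3)*(-1)) + ((-3)*3 - (-7)*4) + ((-7)*(-3) - (-2)*3)
= 121
Area = |121|/2 = 60.5

60.5


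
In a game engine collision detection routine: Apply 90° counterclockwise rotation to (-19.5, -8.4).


90° CCW: (x,y) -> (-y, x)
(-19.5,-8.4) -> (8.4, -19.5)

(8.4, -19.5)


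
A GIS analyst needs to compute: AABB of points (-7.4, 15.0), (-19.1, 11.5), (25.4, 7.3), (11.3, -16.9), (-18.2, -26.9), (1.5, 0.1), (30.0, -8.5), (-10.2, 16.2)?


x range: [-19.1, 30]
y range: [-26.9, 16.2]
Bounding box: (-19.1,-26.9) to (30,16.2)

(-19.1,-26.9) to (30,16.2)


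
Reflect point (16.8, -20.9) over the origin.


Reflection over origin: (x,y) -> (-x,-y)
(16.8, -20.9) -> (-16.8, 20.9)

(-16.8, 20.9)


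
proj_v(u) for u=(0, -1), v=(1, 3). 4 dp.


u.v = -3, |v| = sqrt(10) = 3.1623
Scalar projection = u.v / |v| = -3 / sqrt(10) = -0.9487

-0.9487


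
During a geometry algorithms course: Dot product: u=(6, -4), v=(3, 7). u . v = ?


u . v = u_x*v_x + u_y*v_y = 6*3 + (-4)*7
= 18 + (-28) = -10

-10


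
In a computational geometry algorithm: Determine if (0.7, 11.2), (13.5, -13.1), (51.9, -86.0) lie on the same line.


Cross product: (13.5-0.7)*((-86)-11.2) - ((-13.1)-11.2)*(51.9-0.7)
= 0

Yes, collinear


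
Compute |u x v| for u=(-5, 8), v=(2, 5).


|u x v| = |(-5)*5 - 8*2|
= |(-25) - 16| = 41

41


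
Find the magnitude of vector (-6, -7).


|u| = sqrt((-6)^2 + (-7)^2) = sqrt(85) = 9.2195

9.2195


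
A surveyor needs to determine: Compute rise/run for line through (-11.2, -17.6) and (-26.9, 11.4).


slope = (y2-y1)/(x2-x1) = (11.4-(-17.6))/((-26.9)-(-11.2)) = 29/(-15.7) = -1.8471

-1.8471


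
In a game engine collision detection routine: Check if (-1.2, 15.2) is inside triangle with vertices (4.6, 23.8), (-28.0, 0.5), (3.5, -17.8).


Cross products: AB x AP = 145.22, BC x BP = 953.49, CA x CP = 231.82
All same sign? yes

Yes, inside


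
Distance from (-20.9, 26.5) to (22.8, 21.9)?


dx=43.7, dy=-4.6
d^2 = 43.7^2 + (-4.6)^2 = 1930.85
d = sqrt(1930.85) = 43.9414

43.9414


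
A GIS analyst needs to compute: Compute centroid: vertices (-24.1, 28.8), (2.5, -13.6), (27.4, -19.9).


Centroid = ((x_A+x_B+x_C)/3, (y_A+y_B+y_C)/3)
= (((-24.1)+2.5+27.4)/3, (28.8+(-13.6)+(-19.9))/3)
= (1.9333, -1.5667)

(1.9333, -1.5667)


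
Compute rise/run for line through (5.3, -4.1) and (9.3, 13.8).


slope = (y2-y1)/(x2-x1) = (13.8-(-4.1))/(9.3-5.3) = 17.9/4 = 4.475

4.475


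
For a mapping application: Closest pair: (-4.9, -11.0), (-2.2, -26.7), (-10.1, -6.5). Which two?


d(P0,P1) = 15.9305, d(P0,P2) = 6.8768, d(P1,P2) = 21.6899
Closest: P0 and P2

Closest pair: (-4.9, -11.0) and (-10.1, -6.5), distance = 6.8768


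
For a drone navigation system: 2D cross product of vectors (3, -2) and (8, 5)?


u x v = u_x*v_y - u_y*v_x = 3*5 - (-2)*8
= 15 - (-16) = 31

31


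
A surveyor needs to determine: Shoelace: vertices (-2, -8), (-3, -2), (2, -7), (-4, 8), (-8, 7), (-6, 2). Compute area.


Shoelace sum: ((-2)*(-2) - (-3)*(-8)) + ((-3)*(-7) - 2*(-2)) + (2*8 - (-4)*(-7)) + ((-4)*7 - (-8)*8) + ((-8)*2 - (-6)*7) + ((-6)*(-8) - (-2)*2)
= 107
Area = |107|/2 = 53.5

53.5


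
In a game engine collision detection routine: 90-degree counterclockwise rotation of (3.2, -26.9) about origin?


90° CCW: (x,y) -> (-y, x)
(3.2,-26.9) -> (26.9, 3.2)

(26.9, 3.2)


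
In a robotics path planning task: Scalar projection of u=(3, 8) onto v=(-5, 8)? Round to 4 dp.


u.v = 49, |v| = sqrt(89) = 9.434
Scalar projection = u.v / |v| = 49 / sqrt(89) = 5.194

5.194


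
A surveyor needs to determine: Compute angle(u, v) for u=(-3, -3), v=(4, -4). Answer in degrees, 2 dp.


u.v = 0, |u| = sqrt(18) = 4.2426, |v| = sqrt(32) = 5.6569
cos(theta) = u.v/(|u||v|) = 0/sqrt(576) = 0
theta = acos(0) = 90 degrees

90 degrees


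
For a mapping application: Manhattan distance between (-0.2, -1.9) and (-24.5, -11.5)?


|(-0.2)-(-24.5)| + |(-1.9)-(-11.5)| = 24.3 + 9.6 = 33.9

33.9


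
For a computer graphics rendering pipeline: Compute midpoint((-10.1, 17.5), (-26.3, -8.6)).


M = (((-10.1)+(-26.3))/2, (17.5+(-8.6))/2)
= (-18.2, 4.45)

(-18.2, 4.45)


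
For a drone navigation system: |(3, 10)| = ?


|u| = sqrt(3^2 + 10^2) = sqrt(109) = 10.4403

10.4403


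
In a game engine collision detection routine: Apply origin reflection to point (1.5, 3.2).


Reflection over origin: (x,y) -> (-x,-y)
(1.5, 3.2) -> (-1.5, -3.2)

(-1.5, -3.2)


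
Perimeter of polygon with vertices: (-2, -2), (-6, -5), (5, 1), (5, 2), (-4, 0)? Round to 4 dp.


Sides: (-2, -2)->(-6, -5): sqrt(25) = 5, (-6, -5)->(5, 1): sqrt(157) = 12.529964, (5, 1)->(5, 2): sqrt(1) = 1, (5, 2)->(-4, 0): sqrt(85) = 9.219544, (-4, 0)->(-2, -2): sqrt(8) = 2.828427
Sum = 30.577935
Perimeter = 30.5779

30.5779


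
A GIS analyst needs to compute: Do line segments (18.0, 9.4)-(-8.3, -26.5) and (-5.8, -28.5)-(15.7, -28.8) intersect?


Cross products: d1=821.99, d2=42.25, d3=142.35, d4=922.09
d1*d2 < 0 and d3*d4 < 0? no

No, they don't intersect


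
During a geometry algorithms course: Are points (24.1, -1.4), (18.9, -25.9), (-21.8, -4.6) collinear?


Cross product: (18.9-24.1)*((-4.6)-(-1.4)) - ((-25.9)-(-1.4))*((-21.8)-24.1)
= -1107.91

No, not collinear


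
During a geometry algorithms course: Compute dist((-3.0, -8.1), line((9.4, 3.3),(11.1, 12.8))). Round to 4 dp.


|cross product| = 98.42
|line direction| = sqrt(93.14) = 9.6509
Distance = 98.42/sqrt(93.14) = 10.198

10.198


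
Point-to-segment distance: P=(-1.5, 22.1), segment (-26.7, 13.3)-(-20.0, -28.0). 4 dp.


Project P onto AB: t = 0 (clamped to [0,1])
Closest point on segment: (-26.7, 13.3)
Distance: 26.6923

26.6923


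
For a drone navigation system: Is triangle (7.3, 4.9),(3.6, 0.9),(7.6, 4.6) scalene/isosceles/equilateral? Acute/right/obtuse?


Side lengths squared: AB^2=29.69, BC^2=29.69, CA^2=0.18
Sorted: [0.18, 29.69, 29.69]
By sides: Isosceles, By angles: Acute

Isosceles, Acute


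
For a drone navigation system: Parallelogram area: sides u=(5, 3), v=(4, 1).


|u x v| = |5*1 - 3*4|
= |5 - 12| = 7

7


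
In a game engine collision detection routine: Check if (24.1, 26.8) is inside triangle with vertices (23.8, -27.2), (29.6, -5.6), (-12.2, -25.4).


Cross products: AB x AP = 306.72, BC x BP = -1463.22, CA x CP = 1944.54
All same sign? no

No, outside


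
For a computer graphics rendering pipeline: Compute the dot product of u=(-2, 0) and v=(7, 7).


u . v = u_x*v_x + u_y*v_y = (-2)*7 + 0*7
= (-14) + 0 = -14

-14


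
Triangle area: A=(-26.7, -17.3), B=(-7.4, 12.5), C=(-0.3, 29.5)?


Area = |x_A(y_B-y_C) + x_B(y_C-y_A) + x_C(y_A-y_B)|/2
= |453.9 + (-346.32) + 8.94|/2
= 116.52/2 = 58.26

58.26


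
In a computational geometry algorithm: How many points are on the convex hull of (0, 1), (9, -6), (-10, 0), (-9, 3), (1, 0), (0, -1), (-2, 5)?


Convex hull vertices (CCW): (-10, 0), (9, -6), (-2, 5), (-9, 3)
Count = 4

4


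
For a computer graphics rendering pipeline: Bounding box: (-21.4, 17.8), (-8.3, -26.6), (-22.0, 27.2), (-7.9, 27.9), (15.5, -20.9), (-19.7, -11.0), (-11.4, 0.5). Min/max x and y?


x range: [-22, 15.5]
y range: [-26.6, 27.9]
Bounding box: (-22,-26.6) to (15.5,27.9)

(-22,-26.6) to (15.5,27.9)


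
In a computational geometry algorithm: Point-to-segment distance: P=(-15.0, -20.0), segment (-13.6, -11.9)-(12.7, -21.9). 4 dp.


Project P onto AB: t = 0.0558 (clamped to [0,1])
Closest point on segment: (-12.1323, -12.458)
Distance: 8.0687

8.0687


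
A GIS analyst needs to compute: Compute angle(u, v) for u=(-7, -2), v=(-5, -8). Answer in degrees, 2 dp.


u.v = 51, |u| = sqrt(53) = 7.2801, |v| = sqrt(89) = 9.434
cos(theta) = u.v/(|u||v|) = 51/sqrt(4717) = 0.74257
theta = acos(0.74257) = 42.05 degrees

42.05 degrees


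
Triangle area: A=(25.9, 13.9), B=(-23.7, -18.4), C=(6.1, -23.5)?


Area = |x_A(y_B-y_C) + x_B(y_C-y_A) + x_C(y_A-y_B)|/2
= |132.09 + 886.38 + 197.03|/2
= 1215.5/2 = 607.75

607.75


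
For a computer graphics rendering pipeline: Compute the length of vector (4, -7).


|u| = sqrt(4^2 + (-7)^2) = sqrt(65) = 8.0623

8.0623


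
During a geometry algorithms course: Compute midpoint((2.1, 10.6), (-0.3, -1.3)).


M = ((2.1+(-0.3))/2, (10.6+(-1.3))/2)
= (0.9, 4.65)

(0.9, 4.65)


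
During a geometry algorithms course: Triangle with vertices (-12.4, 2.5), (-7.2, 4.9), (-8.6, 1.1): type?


Side lengths squared: AB^2=32.8, BC^2=16.4, CA^2=16.4
Sorted: [16.4, 16.4, 32.8]
By sides: Isosceles, By angles: Right

Isosceles, Right


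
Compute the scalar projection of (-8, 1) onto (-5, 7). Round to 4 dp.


u.v = 47, |v| = sqrt(74) = 8.6023
Scalar projection = u.v / |v| = 47 / sqrt(74) = 5.4636

5.4636


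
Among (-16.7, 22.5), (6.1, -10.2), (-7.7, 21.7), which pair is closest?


d(P0,P1) = 39.8639, d(P0,P2) = 9.0355, d(P1,P2) = 34.757
Closest: P0 and P2

Closest pair: (-16.7, 22.5) and (-7.7, 21.7), distance = 9.0355


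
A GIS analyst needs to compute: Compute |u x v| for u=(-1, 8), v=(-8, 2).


|u x v| = |(-1)*2 - 8*(-8)|
= |(-2) - (-64)| = 62

62


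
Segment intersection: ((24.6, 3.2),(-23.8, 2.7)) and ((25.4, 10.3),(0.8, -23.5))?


Cross products: d1=147.62, d2=-1476, d3=-343.24, d4=1280.38
d1*d2 < 0 and d3*d4 < 0? yes

Yes, they intersect


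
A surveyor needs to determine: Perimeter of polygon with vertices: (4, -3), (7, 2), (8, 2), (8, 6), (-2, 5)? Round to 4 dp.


Sides: (4, -3)->(7, 2): sqrt(34) = 5.830952, (7, 2)->(8, 2): sqrt(1) = 1, (8, 2)->(8, 6): sqrt(16) = 4, (8, 6)->(-2, 5): sqrt(101) = 10.049876, (-2, 5)->(4, -3): sqrt(100) = 10
Sum = 30.880828
Perimeter = 30.8808

30.8808


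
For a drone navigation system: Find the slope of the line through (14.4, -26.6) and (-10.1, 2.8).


slope = (y2-y1)/(x2-x1) = (2.8-(-26.6))/((-10.1)-14.4) = 29.4/(-24.5) = -1.2

-1.2


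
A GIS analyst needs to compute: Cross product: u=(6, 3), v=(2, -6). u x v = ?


u x v = u_x*v_y - u_y*v_x = 6*(-6) - 3*2
= (-36) - 6 = -42

-42


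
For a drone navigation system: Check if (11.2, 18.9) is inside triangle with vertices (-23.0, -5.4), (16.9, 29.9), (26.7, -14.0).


Cross products: AB x AP = -237.69, BC x BP = -358.03, CA x CP = -1501.83
All same sign? yes

Yes, inside


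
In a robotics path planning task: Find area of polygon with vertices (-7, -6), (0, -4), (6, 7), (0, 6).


Shoelace sum: ((-7)*(-4) - 0*(-6)) + (0*7 - 6*(-4)) + (6*6 - 0*7) + (0*(-6) - (-7)*6)
= 130
Area = |130|/2 = 65

65


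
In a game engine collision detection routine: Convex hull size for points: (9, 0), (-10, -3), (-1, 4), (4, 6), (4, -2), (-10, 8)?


Convex hull vertices (CCW): (-10, -3), (4, -2), (9, 0), (4, 6), (-10, 8)
Count = 5

5


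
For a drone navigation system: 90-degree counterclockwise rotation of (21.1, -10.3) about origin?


90° CCW: (x,y) -> (-y, x)
(21.1,-10.3) -> (10.3, 21.1)

(10.3, 21.1)


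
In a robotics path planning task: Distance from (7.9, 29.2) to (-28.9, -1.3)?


dx=-36.8, dy=-30.5
d^2 = (-36.8)^2 + (-30.5)^2 = 2284.49
d = sqrt(2284.49) = 47.7963

47.7963


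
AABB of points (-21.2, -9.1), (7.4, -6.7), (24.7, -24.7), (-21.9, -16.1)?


x range: [-21.9, 24.7]
y range: [-24.7, -6.7]
Bounding box: (-21.9,-24.7) to (24.7,-6.7)

(-21.9,-24.7) to (24.7,-6.7)


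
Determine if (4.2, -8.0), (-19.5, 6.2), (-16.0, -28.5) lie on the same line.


Cross product: ((-19.5)-4.2)*((-28.5)-(-8)) - (6.2-(-8))*((-16)-4.2)
= 772.69

No, not collinear


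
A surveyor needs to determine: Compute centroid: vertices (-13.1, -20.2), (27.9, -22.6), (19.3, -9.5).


Centroid = ((x_A+x_B+x_C)/3, (y_A+y_B+y_C)/3)
= (((-13.1)+27.9+19.3)/3, ((-20.2)+(-22.6)+(-9.5))/3)
= (11.3667, -17.4333)

(11.3667, -17.4333)


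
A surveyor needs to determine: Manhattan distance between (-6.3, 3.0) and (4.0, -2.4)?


|(-6.3)-4| + |3-(-2.4)| = 10.3 + 5.4 = 15.7

15.7


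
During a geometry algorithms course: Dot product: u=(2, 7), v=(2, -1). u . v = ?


u . v = u_x*v_x + u_y*v_y = 2*2 + 7*(-1)
= 4 + (-7) = -3

-3


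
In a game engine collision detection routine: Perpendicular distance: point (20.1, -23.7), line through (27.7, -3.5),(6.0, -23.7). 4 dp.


|cross product| = 284.82
|line direction| = sqrt(878.93) = 29.6468
Distance = 284.82/sqrt(878.93) = 9.6071

9.6071


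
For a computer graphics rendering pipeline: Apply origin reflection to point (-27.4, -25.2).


Reflection over origin: (x,y) -> (-x,-y)
(-27.4, -25.2) -> (27.4, 25.2)

(27.4, 25.2)


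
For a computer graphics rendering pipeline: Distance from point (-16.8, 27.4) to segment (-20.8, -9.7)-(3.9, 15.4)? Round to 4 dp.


Project P onto AB: t = 0.8306 (clamped to [0,1])
Closest point on segment: (-0.2845, 11.1477)
Distance: 23.1711

23.1711


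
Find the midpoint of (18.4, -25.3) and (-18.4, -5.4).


M = ((18.4+(-18.4))/2, ((-25.3)+(-5.4))/2)
= (0, -15.35)

(0, -15.35)


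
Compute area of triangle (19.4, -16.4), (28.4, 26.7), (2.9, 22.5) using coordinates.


Area = |x_A(y_B-y_C) + x_B(y_C-y_A) + x_C(y_A-y_B)|/2
= |81.48 + 1104.76 + (-124.99)|/2
= 1061.25/2 = 530.625

530.625


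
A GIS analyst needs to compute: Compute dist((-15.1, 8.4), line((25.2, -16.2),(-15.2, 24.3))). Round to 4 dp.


|cross product| = 638.31
|line direction| = sqrt(3272.41) = 57.205
Distance = 638.31/sqrt(3272.41) = 11.1583

11.1583


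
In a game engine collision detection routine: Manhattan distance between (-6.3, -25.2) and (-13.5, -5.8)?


|(-6.3)-(-13.5)| + |(-25.2)-(-5.8)| = 7.2 + 19.4 = 26.6

26.6


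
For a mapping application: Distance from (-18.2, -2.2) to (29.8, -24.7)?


dx=48, dy=-22.5
d^2 = 48^2 + (-22.5)^2 = 2810.25
d = sqrt(2810.25) = 53.0118

53.0118


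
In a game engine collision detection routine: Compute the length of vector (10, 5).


|u| = sqrt(10^2 + 5^2) = sqrt(125) = 11.1803

11.1803


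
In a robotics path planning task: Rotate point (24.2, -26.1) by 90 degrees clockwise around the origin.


90° CW: (x,y) -> (y, -x)
(24.2,-26.1) -> (-26.1, -24.2)

(-26.1, -24.2)


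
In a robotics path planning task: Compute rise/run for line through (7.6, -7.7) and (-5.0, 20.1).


slope = (y2-y1)/(x2-x1) = (20.1-(-7.7))/((-5)-7.6) = 27.8/(-12.6) = -2.2063

-2.2063


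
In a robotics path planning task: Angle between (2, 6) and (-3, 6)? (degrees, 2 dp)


u.v = 30, |u| = sqrt(40) = 6.3246, |v| = sqrt(45) = 6.7082
cos(theta) = u.v/(|u||v|) = 30/sqrt(1800) = 0.707107
theta = acos(0.707107) = 45 degrees

45 degrees


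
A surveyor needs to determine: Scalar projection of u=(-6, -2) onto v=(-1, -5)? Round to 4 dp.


u.v = 16, |v| = sqrt(26) = 5.099
Scalar projection = u.v / |v| = 16 / sqrt(26) = 3.1379

3.1379


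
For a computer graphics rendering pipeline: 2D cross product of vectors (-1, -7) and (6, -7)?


u x v = u_x*v_y - u_y*v_x = (-1)*(-7) - (-7)*6
= 7 - (-42) = 49

49


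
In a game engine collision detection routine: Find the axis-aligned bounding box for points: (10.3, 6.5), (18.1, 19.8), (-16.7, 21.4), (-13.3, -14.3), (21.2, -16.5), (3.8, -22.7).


x range: [-16.7, 21.2]
y range: [-22.7, 21.4]
Bounding box: (-16.7,-22.7) to (21.2,21.4)

(-16.7,-22.7) to (21.2,21.4)


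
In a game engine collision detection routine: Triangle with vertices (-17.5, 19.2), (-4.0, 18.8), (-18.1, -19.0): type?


Side lengths squared: AB^2=182.41, BC^2=1627.65, CA^2=1459.6
Sorted: [182.41, 1459.6, 1627.65]
By sides: Scalene, By angles: Acute

Scalene, Acute


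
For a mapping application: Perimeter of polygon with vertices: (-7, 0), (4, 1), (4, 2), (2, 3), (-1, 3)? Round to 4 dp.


Sides: (-7, 0)->(4, 1): sqrt(122) = 11.045361, (4, 1)->(4, 2): sqrt(1) = 1, (4, 2)->(2, 3): sqrt(5) = 2.236068, (2, 3)->(-1, 3): sqrt(9) = 3, (-1, 3)->(-7, 0): sqrt(45) = 6.708204
Sum = 23.989633
Perimeter = 23.9896

23.9896


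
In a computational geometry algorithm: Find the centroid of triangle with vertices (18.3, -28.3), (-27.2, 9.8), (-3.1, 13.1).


Centroid = ((x_A+x_B+x_C)/3, (y_A+y_B+y_C)/3)
= ((18.3+(-27.2)+(-3.1))/3, ((-28.3)+9.8+13.1)/3)
= (-4, -1.8)

(-4, -1.8)


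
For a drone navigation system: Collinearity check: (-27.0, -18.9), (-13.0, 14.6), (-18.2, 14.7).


Cross product: ((-13)-(-27))*(14.7-(-18.9)) - (14.6-(-18.9))*((-18.2)-(-27))
= 175.6

No, not collinear


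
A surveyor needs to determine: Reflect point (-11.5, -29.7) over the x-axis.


Reflection over x-axis: (x,y) -> (x,-y)
(-11.5, -29.7) -> (-11.5, 29.7)

(-11.5, 29.7)


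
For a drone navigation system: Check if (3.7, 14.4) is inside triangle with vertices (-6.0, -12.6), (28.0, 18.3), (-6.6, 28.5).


Cross products: AB x AP = 618.27, BC x BP = 382.8, CA x CP = 414.87
All same sign? yes

Yes, inside


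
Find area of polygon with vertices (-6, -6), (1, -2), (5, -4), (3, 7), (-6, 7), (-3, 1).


Shoelace sum: ((-6)*(-2) - 1*(-6)) + (1*(-4) - 5*(-2)) + (5*7 - 3*(-4)) + (3*7 - (-6)*7) + ((-6)*1 - (-3)*7) + ((-3)*(-6) - (-6)*1)
= 173
Area = |173|/2 = 86.5

86.5


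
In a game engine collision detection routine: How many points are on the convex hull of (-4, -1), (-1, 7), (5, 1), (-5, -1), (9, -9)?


Convex hull vertices (CCW): (-5, -1), (9, -9), (5, 1), (-1, 7)
Count = 4

4


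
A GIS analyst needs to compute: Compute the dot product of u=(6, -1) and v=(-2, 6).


u . v = u_x*v_x + u_y*v_y = 6*(-2) + (-1)*6
= (-12) + (-6) = -18

-18


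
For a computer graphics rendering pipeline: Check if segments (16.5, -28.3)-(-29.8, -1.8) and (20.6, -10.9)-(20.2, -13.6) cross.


Cross products: d1=-4.11, d2=-139.72, d3=-914.27, d4=-778.66
d1*d2 < 0 and d3*d4 < 0? no

No, they don't intersect


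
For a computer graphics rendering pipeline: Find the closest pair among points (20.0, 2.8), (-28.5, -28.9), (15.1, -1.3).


d(P0,P1) = 57.9408, d(P0,P2) = 6.3891, d(P1,P2) = 51.6016
Closest: P0 and P2

Closest pair: (20.0, 2.8) and (15.1, -1.3), distance = 6.3891


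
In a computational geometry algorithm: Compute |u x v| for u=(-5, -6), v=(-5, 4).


|u x v| = |(-5)*4 - (-6)*(-5)|
= |(-20) - 30| = 50

50


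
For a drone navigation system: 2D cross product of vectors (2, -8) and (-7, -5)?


u x v = u_x*v_y - u_y*v_x = 2*(-5) - (-8)*(-7)
= (-10) - 56 = -66

-66


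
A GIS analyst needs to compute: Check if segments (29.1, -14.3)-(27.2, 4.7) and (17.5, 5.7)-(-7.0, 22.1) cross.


Cross products: d1=299.76, d2=-134.58, d3=182.4, d4=616.74
d1*d2 < 0 and d3*d4 < 0? no

No, they don't intersect


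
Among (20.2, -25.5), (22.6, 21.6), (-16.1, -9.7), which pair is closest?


d(P0,P1) = 47.1611, d(P0,P2) = 39.5895, d(P1,P2) = 49.7733
Closest: P0 and P2

Closest pair: (20.2, -25.5) and (-16.1, -9.7), distance = 39.5895


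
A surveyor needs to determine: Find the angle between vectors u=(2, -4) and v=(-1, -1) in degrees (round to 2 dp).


u.v = 2, |u| = sqrt(20) = 4.4721, |v| = sqrt(2) = 1.4142
cos(theta) = u.v/(|u||v|) = 2/sqrt(40) = 0.316228
theta = acos(0.316228) = 71.57 degrees

71.57 degrees


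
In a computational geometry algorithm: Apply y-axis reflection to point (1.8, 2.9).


Reflection over y-axis: (x,y) -> (-x,y)
(1.8, 2.9) -> (-1.8, 2.9)

(-1.8, 2.9)


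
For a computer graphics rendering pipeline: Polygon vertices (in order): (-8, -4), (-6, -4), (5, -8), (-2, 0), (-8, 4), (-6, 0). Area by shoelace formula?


Shoelace sum: ((-8)*(-4) - (-6)*(-4)) + ((-6)*(-8) - 5*(-4)) + (5*0 - (-2)*(-8)) + ((-2)*4 - (-8)*0) + ((-8)*0 - (-6)*4) + ((-6)*(-4) - (-8)*0)
= 100
Area = |100|/2 = 50

50


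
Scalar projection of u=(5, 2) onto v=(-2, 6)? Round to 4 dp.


u.v = 2, |v| = sqrt(40) = 6.3246
Scalar projection = u.v / |v| = 2 / sqrt(40) = 0.3162

0.3162


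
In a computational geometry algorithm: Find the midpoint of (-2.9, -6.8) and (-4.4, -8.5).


M = (((-2.9)+(-4.4))/2, ((-6.8)+(-8.5))/2)
= (-3.65, -7.65)

(-3.65, -7.65)


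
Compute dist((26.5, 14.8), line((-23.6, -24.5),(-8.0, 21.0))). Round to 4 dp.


|cross product| = 1666.47
|line direction| = sqrt(2313.61) = 48.1
Distance = 1666.47/sqrt(2313.61) = 34.6459

34.6459


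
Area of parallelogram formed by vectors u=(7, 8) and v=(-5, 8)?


|u x v| = |7*8 - 8*(-5)|
= |56 - (-40)| = 96

96


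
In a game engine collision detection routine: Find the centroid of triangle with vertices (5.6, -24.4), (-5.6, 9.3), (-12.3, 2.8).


Centroid = ((x_A+x_B+x_C)/3, (y_A+y_B+y_C)/3)
= ((5.6+(-5.6)+(-12.3))/3, ((-24.4)+9.3+2.8)/3)
= (-4.1, -4.1)

(-4.1, -4.1)


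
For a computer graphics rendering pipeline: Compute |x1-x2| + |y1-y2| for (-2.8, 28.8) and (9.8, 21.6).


|(-2.8)-9.8| + |28.8-21.6| = 12.6 + 7.2 = 19.8

19.8


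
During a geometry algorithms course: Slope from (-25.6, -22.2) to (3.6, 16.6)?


slope = (y2-y1)/(x2-x1) = (16.6-(-22.2))/(3.6-(-25.6)) = 38.8/29.2 = 1.3288

1.3288


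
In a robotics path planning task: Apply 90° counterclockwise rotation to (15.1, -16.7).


90° CCW: (x,y) -> (-y, x)
(15.1,-16.7) -> (16.7, 15.1)

(16.7, 15.1)


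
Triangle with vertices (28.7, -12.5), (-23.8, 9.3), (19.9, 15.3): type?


Side lengths squared: AB^2=3231.49, BC^2=1945.69, CA^2=850.28
Sorted: [850.28, 1945.69, 3231.49]
By sides: Scalene, By angles: Obtuse

Scalene, Obtuse


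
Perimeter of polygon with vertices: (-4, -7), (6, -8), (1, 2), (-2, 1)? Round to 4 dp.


Sides: (-4, -7)->(6, -8): sqrt(101) = 10.049876, (6, -8)->(1, 2): sqrt(125) = 11.18034, (1, 2)->(-2, 1): sqrt(10) = 3.162278, (-2, 1)->(-4, -7): sqrt(68) = 8.246211
Sum = 32.638705
Perimeter = 32.6387

32.6387


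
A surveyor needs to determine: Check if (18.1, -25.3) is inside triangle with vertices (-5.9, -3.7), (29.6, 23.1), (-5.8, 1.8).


Cross products: AB x AP = -1410, BC x BP = 1468.41, CA x CP = 134.16
All same sign? no

No, outside


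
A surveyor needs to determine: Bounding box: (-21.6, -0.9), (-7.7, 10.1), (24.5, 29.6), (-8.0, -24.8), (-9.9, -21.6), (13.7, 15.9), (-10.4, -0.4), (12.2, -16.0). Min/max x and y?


x range: [-21.6, 24.5]
y range: [-24.8, 29.6]
Bounding box: (-21.6,-24.8) to (24.5,29.6)

(-21.6,-24.8) to (24.5,29.6)


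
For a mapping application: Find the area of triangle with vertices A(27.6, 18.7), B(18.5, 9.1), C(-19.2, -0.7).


Area = |x_A(y_B-y_C) + x_B(y_C-y_A) + x_C(y_A-y_B)|/2
= |270.48 + (-358.9) + (-184.32)|/2
= 272.74/2 = 136.37

136.37


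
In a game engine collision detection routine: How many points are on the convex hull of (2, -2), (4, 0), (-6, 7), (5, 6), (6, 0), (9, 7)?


Convex hull vertices (CCW): (-6, 7), (2, -2), (6, 0), (9, 7)
Count = 4

4


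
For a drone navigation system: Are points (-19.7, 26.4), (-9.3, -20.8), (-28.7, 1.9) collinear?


Cross product: ((-9.3)-(-19.7))*(1.9-26.4) - ((-20.8)-26.4)*((-28.7)-(-19.7))
= -679.6

No, not collinear


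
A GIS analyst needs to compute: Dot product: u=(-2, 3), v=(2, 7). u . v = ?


u . v = u_x*v_x + u_y*v_y = (-2)*2 + 3*7
= (-4) + 21 = 17

17


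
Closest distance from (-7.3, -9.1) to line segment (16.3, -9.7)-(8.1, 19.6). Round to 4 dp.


Project P onto AB: t = 0.228 (clamped to [0,1])
Closest point on segment: (14.4301, -3.0185)
Distance: 22.5651

22.5651


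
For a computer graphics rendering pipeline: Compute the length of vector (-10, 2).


|u| = sqrt((-10)^2 + 2^2) = sqrt(104) = 10.198

10.198


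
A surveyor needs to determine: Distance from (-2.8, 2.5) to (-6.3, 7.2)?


dx=-3.5, dy=4.7
d^2 = (-3.5)^2 + 4.7^2 = 34.34
d = sqrt(34.34) = 5.86

5.86


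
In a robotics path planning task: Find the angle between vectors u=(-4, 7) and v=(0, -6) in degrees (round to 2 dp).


u.v = -42, |u| = sqrt(65) = 8.0623, |v| = sqrt(36) = 6
cos(theta) = u.v/(|u||v|) = -42/sqrt(2340) = -0.868243
theta = acos(-0.868243) = 150.26 degrees

150.26 degrees


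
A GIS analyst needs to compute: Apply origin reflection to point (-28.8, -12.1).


Reflection over origin: (x,y) -> (-x,-y)
(-28.8, -12.1) -> (28.8, 12.1)

(28.8, 12.1)


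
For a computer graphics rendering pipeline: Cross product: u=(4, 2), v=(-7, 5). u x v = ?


u x v = u_x*v_y - u_y*v_x = 4*5 - 2*(-7)
= 20 - (-14) = 34

34


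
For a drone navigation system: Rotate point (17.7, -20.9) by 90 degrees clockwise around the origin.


90° CW: (x,y) -> (y, -x)
(17.7,-20.9) -> (-20.9, -17.7)

(-20.9, -17.7)


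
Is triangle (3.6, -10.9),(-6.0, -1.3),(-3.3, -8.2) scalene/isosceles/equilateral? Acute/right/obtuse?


Side lengths squared: AB^2=184.32, BC^2=54.9, CA^2=54.9
Sorted: [54.9, 54.9, 184.32]
By sides: Isosceles, By angles: Obtuse

Isosceles, Obtuse


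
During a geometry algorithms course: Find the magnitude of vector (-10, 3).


|u| = sqrt((-10)^2 + 3^2) = sqrt(109) = 10.4403

10.4403


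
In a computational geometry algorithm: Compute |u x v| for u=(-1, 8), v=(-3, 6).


|u x v| = |(-1)*6 - 8*(-3)|
= |(-6) - (-24)| = 18

18


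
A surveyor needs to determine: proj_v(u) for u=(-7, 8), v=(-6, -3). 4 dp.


u.v = 18, |v| = sqrt(45) = 6.7082
Scalar projection = u.v / |v| = 18 / sqrt(45) = 2.6833

2.6833


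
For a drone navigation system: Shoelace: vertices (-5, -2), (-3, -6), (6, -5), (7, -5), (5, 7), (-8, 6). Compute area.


Shoelace sum: ((-5)*(-6) - (-3)*(-2)) + ((-3)*(-5) - 6*(-6)) + (6*(-5) - 7*(-5)) + (7*7 - 5*(-5)) + (5*6 - (-8)*7) + ((-8)*(-2) - (-5)*6)
= 286
Area = |286|/2 = 143

143


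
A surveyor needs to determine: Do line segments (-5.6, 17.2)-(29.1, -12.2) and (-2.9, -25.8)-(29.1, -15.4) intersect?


Cross products: d1=1404.08, d2=102.4, d3=-1412.72, d4=-111.04
d1*d2 < 0 and d3*d4 < 0? no

No, they don't intersect


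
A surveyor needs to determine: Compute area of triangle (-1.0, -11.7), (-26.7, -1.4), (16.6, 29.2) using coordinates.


Area = |x_A(y_B-y_C) + x_B(y_C-y_A) + x_C(y_A-y_B)|/2
= |30.6 + (-1092.03) + (-170.98)|/2
= 1232.41/2 = 616.205

616.205


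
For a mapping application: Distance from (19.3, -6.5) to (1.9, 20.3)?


dx=-17.4, dy=26.8
d^2 = (-17.4)^2 + 26.8^2 = 1021
d = sqrt(1021) = 31.9531

31.9531


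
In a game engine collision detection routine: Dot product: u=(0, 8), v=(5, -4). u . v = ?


u . v = u_x*v_x + u_y*v_y = 0*5 + 8*(-4)
= 0 + (-32) = -32

-32


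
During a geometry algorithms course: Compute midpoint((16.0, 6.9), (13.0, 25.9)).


M = ((16+13)/2, (6.9+25.9)/2)
= (14.5, 16.4)

(14.5, 16.4)


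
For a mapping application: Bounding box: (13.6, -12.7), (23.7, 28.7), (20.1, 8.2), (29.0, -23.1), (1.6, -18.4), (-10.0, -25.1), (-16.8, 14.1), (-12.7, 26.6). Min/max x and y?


x range: [-16.8, 29]
y range: [-25.1, 28.7]
Bounding box: (-16.8,-25.1) to (29,28.7)

(-16.8,-25.1) to (29,28.7)


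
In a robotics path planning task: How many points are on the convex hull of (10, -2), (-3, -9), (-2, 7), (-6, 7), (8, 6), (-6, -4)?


Convex hull vertices (CCW): (-6, -4), (-3, -9), (10, -2), (8, 6), (-2, 7), (-6, 7)
Count = 6

6


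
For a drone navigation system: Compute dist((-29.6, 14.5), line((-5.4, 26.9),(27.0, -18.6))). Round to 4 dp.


|cross product| = 1502.86
|line direction| = sqrt(3120.01) = 55.857
Distance = 1502.86/sqrt(3120.01) = 26.9055

26.9055


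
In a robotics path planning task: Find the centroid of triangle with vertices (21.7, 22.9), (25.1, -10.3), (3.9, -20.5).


Centroid = ((x_A+x_B+x_C)/3, (y_A+y_B+y_C)/3)
= ((21.7+25.1+3.9)/3, (22.9+(-10.3)+(-20.5))/3)
= (16.9, -2.6333)

(16.9, -2.6333)


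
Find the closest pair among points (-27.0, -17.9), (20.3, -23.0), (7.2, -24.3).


d(P0,P1) = 47.5742, d(P0,P2) = 34.7937, d(P1,P2) = 13.1643
Closest: P1 and P2

Closest pair: (20.3, -23.0) and (7.2, -24.3), distance = 13.1643


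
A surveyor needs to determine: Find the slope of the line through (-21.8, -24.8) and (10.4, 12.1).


slope = (y2-y1)/(x2-x1) = (12.1-(-24.8))/(10.4-(-21.8)) = 36.9/32.2 = 1.146

1.146


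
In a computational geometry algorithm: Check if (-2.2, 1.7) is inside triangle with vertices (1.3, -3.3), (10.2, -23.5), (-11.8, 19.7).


Cross products: AB x AP = -26.2, BC x BP = -18.72, CA x CP = -15
All same sign? yes

Yes, inside


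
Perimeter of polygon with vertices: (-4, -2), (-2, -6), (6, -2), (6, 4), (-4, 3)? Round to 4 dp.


Sides: (-4, -2)->(-2, -6): sqrt(20) = 4.472136, (-2, -6)->(6, -2): sqrt(80) = 8.944272, (6, -2)->(6, 4): sqrt(36) = 6, (6, 4)->(-4, 3): sqrt(101) = 10.049876, (-4, 3)->(-4, -2): sqrt(25) = 5
Sum = 34.466284
Perimeter = 34.4663

34.4663


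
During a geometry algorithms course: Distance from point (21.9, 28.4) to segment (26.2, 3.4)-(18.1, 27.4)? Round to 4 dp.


Project P onto AB: t = 0.9894 (clamped to [0,1])
Closest point on segment: (18.1856, 27.1464)
Distance: 3.9202

3.9202


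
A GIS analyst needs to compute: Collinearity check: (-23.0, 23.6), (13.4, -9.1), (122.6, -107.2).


Cross product: (13.4-(-23))*((-107.2)-23.6) - ((-9.1)-23.6)*(122.6-(-23))
= 0

Yes, collinear


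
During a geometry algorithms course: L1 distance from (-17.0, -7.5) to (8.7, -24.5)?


|(-17)-8.7| + |(-7.5)-(-24.5)| = 25.7 + 17 = 42.7

42.7


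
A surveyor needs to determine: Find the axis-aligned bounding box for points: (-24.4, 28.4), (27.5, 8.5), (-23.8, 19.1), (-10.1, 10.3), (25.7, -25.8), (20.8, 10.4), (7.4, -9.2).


x range: [-24.4, 27.5]
y range: [-25.8, 28.4]
Bounding box: (-24.4,-25.8) to (27.5,28.4)

(-24.4,-25.8) to (27.5,28.4)


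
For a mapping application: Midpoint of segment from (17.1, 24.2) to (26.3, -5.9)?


M = ((17.1+26.3)/2, (24.2+(-5.9))/2)
= (21.7, 9.15)

(21.7, 9.15)


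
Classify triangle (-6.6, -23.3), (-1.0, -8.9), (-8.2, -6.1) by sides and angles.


Side lengths squared: AB^2=238.72, BC^2=59.68, CA^2=298.4
Sorted: [59.68, 238.72, 298.4]
By sides: Scalene, By angles: Right

Scalene, Right


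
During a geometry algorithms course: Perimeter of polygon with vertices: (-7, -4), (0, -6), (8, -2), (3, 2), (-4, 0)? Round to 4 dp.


Sides: (-7, -4)->(0, -6): sqrt(53) = 7.28011, (0, -6)->(8, -2): sqrt(80) = 8.944272, (8, -2)->(3, 2): sqrt(41) = 6.403124, (3, 2)->(-4, 0): sqrt(53) = 7.28011, (-4, 0)->(-7, -4): sqrt(25) = 5
Sum = 34.907616
Perimeter = 34.9076

34.9076


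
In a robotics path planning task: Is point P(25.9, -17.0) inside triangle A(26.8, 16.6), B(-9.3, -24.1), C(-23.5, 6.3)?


Cross products: AB x AP = 1176.33, BC x BP = -1170.9, CA x CP = -1680.81
All same sign? no

No, outside


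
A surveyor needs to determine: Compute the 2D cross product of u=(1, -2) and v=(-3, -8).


u x v = u_x*v_y - u_y*v_x = 1*(-8) - (-2)*(-3)
= (-8) - 6 = -14

-14


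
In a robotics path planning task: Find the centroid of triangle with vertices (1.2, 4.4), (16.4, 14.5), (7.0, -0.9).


Centroid = ((x_A+x_B+x_C)/3, (y_A+y_B+y_C)/3)
= ((1.2+16.4+7)/3, (4.4+14.5+(-0.9))/3)
= (8.2, 6)

(8.2, 6)


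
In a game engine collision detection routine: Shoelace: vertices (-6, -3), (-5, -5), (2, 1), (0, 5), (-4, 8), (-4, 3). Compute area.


Shoelace sum: ((-6)*(-5) - (-5)*(-3)) + ((-5)*1 - 2*(-5)) + (2*5 - 0*1) + (0*8 - (-4)*5) + ((-4)*3 - (-4)*8) + ((-4)*(-3) - (-6)*3)
= 100
Area = |100|/2 = 50

50
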